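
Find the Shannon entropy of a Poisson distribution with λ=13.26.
2.7048 nats

We have X ~ Poisson(λ=13.26).

The Shannon entropy measures the uncertainty or information content of the distribution.

For a Poisson distribution with λ=13.26:
H(X) = 2.7048 nats

(In bits, this would be 3.9022 bits.)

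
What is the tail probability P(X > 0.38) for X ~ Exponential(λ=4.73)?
0.165729

We have X ~ Exponential(λ=4.73).

P(X > 0.38) = 1 - P(X ≤ 0.38)
                = 1 - F(0.38)
                = 1 - 0.834271
                = 0.165729

So there's approximately a 16.6% chance that X exceeds 0.38.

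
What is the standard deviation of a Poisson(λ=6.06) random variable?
2.4617

We have X ~ Poisson(λ=6.06).

For a Poisson distribution with λ=6.06:
σ = √Var(X) = 2.4617

The standard deviation is the square root of the variance.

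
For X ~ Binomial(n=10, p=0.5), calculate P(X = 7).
0.117188

We have X ~ Binomial(n=10, p=0.5).

For a Binomial distribution, the PMF gives us the probability of each outcome.

Using the PMF formula:
P(X = 7) = 0.117188

Rounded to 4 decimal places: 0.1172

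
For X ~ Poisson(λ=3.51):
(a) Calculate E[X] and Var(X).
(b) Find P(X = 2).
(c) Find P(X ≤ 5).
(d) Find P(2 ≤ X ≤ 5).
(a) E[X] = 3.5100, Var(X) = 3.5100
(b) P(X = 2) = 0.184166
(c) P(X ≤ 5) = 0.856289
(d) P(2 ≤ X ≤ 5) = 0.721454

We have X ~ Poisson(λ=3.51).

(a) Moments:
E[X] = 3.5100
Var(X) = 3.5100
σ = √Var(X) = 1.8735

(b) Point probability using PMF:
P(X = 2) = 0.184166

(c) Cumulative probability using CDF:
P(X ≤ 5) = F(5) = 0.856289

(d) Range probability:
P(2 ≤ X ≤ 5) = P(X ≤ 5) - P(X ≤ 1)
                   = F(5) - F(1)
                   = 0.856289 - 0.134835
                   = 0.721454

This means approximately 72.1% of outcomes fall in the interval [2, 5].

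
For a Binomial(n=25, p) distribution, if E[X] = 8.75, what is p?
p = 0.35

For a Binomial(n, p) distribution:
E[X] = n × p

Given n = 25 and E[X] = 8.75:
8.75 = 25 × p
p = 8.75 / 25 = 0.35

Verification: Binomial(25, 0.35) has E[X] = 8.75 ✓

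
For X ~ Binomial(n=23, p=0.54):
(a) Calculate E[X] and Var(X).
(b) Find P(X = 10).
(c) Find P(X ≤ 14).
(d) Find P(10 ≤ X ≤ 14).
(a) E[X] = 12.4200, Var(X) = 5.7132
(b) P(X = 10) = 0.099596
(c) P(X ≤ 14) = 0.807254
(d) P(10 ≤ X ≤ 14) = 0.696194

We have X ~ Binomial(n=23, p=0.54).

(a) Moments:
E[X] = 12.4200
Var(X) = 5.7132
σ = √Var(X) = 2.3902

(b) Point probability using PMF:
P(X = 10) = 0.099596

(c) Cumulative probability using CDF:
P(X ≤ 14) = F(14) = 0.807254

(d) Range probability:
P(10 ≤ X ≤ 14) = P(X ≤ 14) - P(X ≤ 9)
                   = F(14) - F(9)
                   = 0.807254 - 0.111059
                   = 0.696194

This means approximately 69.6% of outcomes fall in the interval [10, 14].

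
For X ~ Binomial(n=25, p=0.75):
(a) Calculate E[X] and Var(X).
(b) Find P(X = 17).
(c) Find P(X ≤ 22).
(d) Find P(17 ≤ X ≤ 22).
(a) E[X] = 18.7500, Var(X) = 4.6875
(b) P(X = 17) = 0.124056
(c) P(X ≤ 22) = 0.967891
(d) P(17 ≤ X ≤ 22) = 0.818454

We have X ~ Binomial(n=25, p=0.75).

(a) Moments:
E[X] = 18.7500
Var(X) = 4.6875
σ = √Var(X) = 2.1651

(b) Point probability using PMF:
P(X = 17) = 0.124056

(c) Cumulative probability using CDF:
P(X ≤ 22) = F(22) = 0.967891

(d) Range probability:
P(17 ≤ X ≤ 22) = P(X ≤ 22) - P(X ≤ 16)
                   = F(22) - F(16)
                   = 0.967891 - 0.149438
                   = 0.818454

This means approximately 81.8% of outcomes fall in the interval [17, 22].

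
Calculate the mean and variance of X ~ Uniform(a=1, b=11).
E[X] = 6.0000, Var(X) = 8.3333

We have X ~ Uniform(a=1, b=11).

For a Uniform distribution with a=1, b=11:

Expected value:
E[X] = 6.0000

Variance:
Var(X) = 8.3333

Standard deviation:
σ = √Var(X) = 2.8868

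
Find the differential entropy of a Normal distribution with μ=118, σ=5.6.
3.1417 nats

We have X ~ Normal(μ=118, σ=5.6).

The differential entropy measures the uncertainty or information content of the distribution.

For a Normal distribution with μ=118, σ=5.6:
h(X) = 3.1417 nats

(In bits, this would be 4.5325 bits.)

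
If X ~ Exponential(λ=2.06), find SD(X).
0.4854

We have X ~ Exponential(λ=2.06).

For an Exponential distribution with λ=2.06:
σ = √Var(X) = 0.4854

The standard deviation is the square root of the variance.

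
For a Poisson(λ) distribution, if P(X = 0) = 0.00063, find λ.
λ = 7.3698

For a Poisson(λ) distribution, the PMF at 0 is:
P(X = 0) = λ^0 e^(-λ) / 0! = e^(-λ)

Given P(X = 0) = 0.00063:
e^(-λ) = 0.00063
-λ = ln(0.00063)
λ = -ln(0.00063) = 7.3698

Verification: e^(-7.3698) = 0.00063 ✓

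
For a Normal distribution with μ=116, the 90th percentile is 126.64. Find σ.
σ = 8.3024

For X ~ Normal(μ, σ), the p-th percentile satisfies x = μ + z_p × σ,
where z_p = Φ⁻¹(p) is the standard normal quantile.

Step 1: z_{0.9} = Φ⁻¹(0.9) = 1.2816

Step 2: Solve for σ:
126.64 = 116 + 1.2816 × σ
σ = (126.64 - 116) / 1.2816
σ = 10.64 / 1.2816
σ = 8.3024

Verification: μ + z × σ = 116 + 1.2816 × 8.3024 = 126.64 ✓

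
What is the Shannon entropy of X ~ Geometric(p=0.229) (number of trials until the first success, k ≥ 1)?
2.3496 nats

We have X ~ Geometric(p=0.229) (number of trials until the first success, k ≥ 1).

The Shannon entropy measures the uncertainty or information content of the distribution.

For a Geometric distribution with p=0.229 (number of trials until the first success, k ≥ 1):
H(X) = 2.3496 nats

(In bits, this would be 3.3898 bits.)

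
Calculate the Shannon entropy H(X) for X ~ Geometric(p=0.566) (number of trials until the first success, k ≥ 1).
1.2092 nats

We have X ~ Geometric(p=0.566) (number of trials until the first success, k ≥ 1).

The Shannon entropy measures the uncertainty or information content of the distribution.

For a Geometric distribution with p=0.566 (number of trials until the first success, k ≥ 1):
H(X) = 1.2092 nats

(In bits, this would be 1.7445 bits.)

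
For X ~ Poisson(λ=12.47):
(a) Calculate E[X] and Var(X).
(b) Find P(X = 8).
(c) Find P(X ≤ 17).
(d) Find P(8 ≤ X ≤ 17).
(a) E[X] = 12.4700, Var(X) = 12.4700
(b) P(X = 8) = 0.055688
(c) P(X ≤ 17) = 0.917225
(d) P(8 ≤ X ≤ 17) = 0.846335

We have X ~ Poisson(λ=12.47).

(a) Moments:
E[X] = 12.4700
Var(X) = 12.4700
σ = √Var(X) = 3.5313

(b) Point probability using PMF:
P(X = 8) = 0.055688

(c) Cumulative probability using CDF:
P(X ≤ 17) = F(17) = 0.917225

(d) Range probability:
P(8 ≤ X ≤ 17) = P(X ≤ 17) - P(X ≤ 7)
                   = F(17) - F(7)
                   = 0.917225 - 0.070890
                   = 0.846335

This means approximately 84.6% of outcomes fall in the interval [8, 17].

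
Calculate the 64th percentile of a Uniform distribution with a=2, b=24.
16.0800

We have X ~ Uniform(a=2, b=24).

We want to find x such that P(X ≤ x) = 0.64.

This is the 64th percentile, which means 64% of values fall below this point.

Using the inverse CDF (quantile function):
x = F⁻¹(0.64) = 16.0800

Verification: P(X ≤ 16.0800) = 0.64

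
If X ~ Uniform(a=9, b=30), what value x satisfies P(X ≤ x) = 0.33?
15.9300

We have X ~ Uniform(a=9, b=30).

We want to find x such that P(X ≤ x) = 0.33.

This is the 33rd percentile, which means 33% of values fall below this point.

Using the inverse CDF (quantile function):
x = F⁻¹(0.33) = 15.9300

Verification: P(X ≤ 15.9300) = 0.33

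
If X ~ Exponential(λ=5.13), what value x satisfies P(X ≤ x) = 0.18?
0.0387

We have X ~ Exponential(λ=5.13).

We want to find x such that P(X ≤ x) = 0.18.

This is the 18th percentile, which means 18% of values fall below this point.

Using the inverse CDF (quantile function):
x = F⁻¹(0.18) = 0.0387

Verification: P(X ≤ 0.0387) = 0.18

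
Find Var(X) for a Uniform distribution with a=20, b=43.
44.0833

We have X ~ Uniform(a=20, b=43).

For a Uniform distribution with a=20, b=43:
Var(X) = 44.0833

The variance measures the spread of the distribution around the mean.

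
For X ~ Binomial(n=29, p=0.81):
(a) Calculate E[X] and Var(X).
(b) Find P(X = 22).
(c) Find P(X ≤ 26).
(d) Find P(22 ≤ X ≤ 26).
(a) E[X] = 23.4900, Var(X) = 4.4631
(b) P(X = 22) = 0.135297
(c) P(X ≤ 26) = 0.933130
(d) P(22 ≤ X ≤ 26) = 0.762085

We have X ~ Binomial(n=29, p=0.81).

(a) Moments:
E[X] = 23.4900
Var(X) = 4.4631
σ = √Var(X) = 2.1126

(b) Point probability using PMF:
P(X = 22) = 0.135297

(c) Cumulative probability using CDF:
P(X ≤ 26) = F(26) = 0.933130

(d) Range probability:
P(22 ≤ X ≤ 26) = P(X ≤ 26) - P(X ≤ 21)
                   = F(26) - F(21)
                   = 0.933130 - 0.171046
                   = 0.762085

This means approximately 76.2% of outcomes fall in the interval [22, 26].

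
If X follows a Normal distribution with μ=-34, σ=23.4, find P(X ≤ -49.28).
0.256881

We have X ~ Normal(μ=-34, σ=23.4).

The CDF gives us P(X ≤ k).

Using the CDF:
P(X ≤ -49.28) = 0.256881

This means there's approximately a 25.7% chance that X is at most -49.28.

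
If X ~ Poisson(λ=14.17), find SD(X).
3.7643

We have X ~ Poisson(λ=14.17).

For a Poisson distribution with λ=14.17:
σ = √Var(X) = 3.7643

The standard deviation is the square root of the variance.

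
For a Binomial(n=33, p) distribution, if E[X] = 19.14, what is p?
p = 0.58

For a Binomial(n, p) distribution:
E[X] = n × p

Given n = 33 and E[X] = 19.14:
19.14 = 33 × p
p = 19.14 / 33 = 0.58

Verification: Binomial(33, 0.58) has E[X] = 19.14 ✓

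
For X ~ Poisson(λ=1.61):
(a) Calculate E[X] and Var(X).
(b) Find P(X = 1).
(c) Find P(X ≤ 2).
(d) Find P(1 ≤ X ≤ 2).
(a) E[X] = 1.6100, Var(X) = 1.6100
(b) P(X = 1) = 0.321819
(c) P(X ≤ 2) = 0.780771
(d) P(1 ≤ X ≤ 2) = 0.580883

We have X ~ Poisson(λ=1.61).

(a) Moments:
E[X] = 1.6100
Var(X) = 1.6100
σ = √Var(X) = 1.2689

(b) Point probability using PMF:
P(X = 1) = 0.321819

(c) Cumulative probability using CDF:
P(X ≤ 2) = F(2) = 0.780771

(d) Range probability:
P(1 ≤ X ≤ 2) = P(X ≤ 2) - P(X ≤ 0)
                   = F(2) - F(0)
                   = 0.780771 - 0.199888
                   = 0.580883

This means approximately 58.1% of outcomes fall in the interval [1, 2].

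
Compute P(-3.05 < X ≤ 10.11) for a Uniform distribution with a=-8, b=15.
0.572174

We have X ~ Uniform(a=-8, b=15).

To find P(-3.05 < X ≤ 10.11), we use:
P(-3.05 < X ≤ 10.11) = P(X ≤ 10.11) - P(X ≤ -3.05)
                 = F(10.11) - F(-3.05)
                 = 0.787391 - 0.215217
                 = 0.572174

So there's approximately a 57.2% chance that X falls in this range.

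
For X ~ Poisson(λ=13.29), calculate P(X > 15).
0.262599

We have X ~ Poisson(λ=13.29).

P(X > 15) = 1 - P(X ≤ 15)
                = 1 - F(15)
                = 1 - 0.737401
                = 0.262599

So there's approximately a 26.3% chance that X exceeds 15.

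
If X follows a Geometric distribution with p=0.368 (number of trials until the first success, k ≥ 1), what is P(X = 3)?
0.146988

We have X ~ Geometric(p=0.368) (number of trials until the first success, k ≥ 1).

For a Geometric distribution, the PMF gives us the probability of each outcome.

Using the PMF formula:
P(X = 3) = 0.146988

Rounded to 4 decimal places: 0.1470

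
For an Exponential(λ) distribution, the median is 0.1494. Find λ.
λ = 4.6395

For X ~ Exponential(λ), the CDF is F(x) = 1 - e^(-λx).
The median m satisfies F(m) = 0.5:
1 - e^(-λm) = 0.5
e^(-λm) = 0.5
λm = ln(2)
m = ln(2) / λ

Given m = 0.1494:
λ = ln(2) / 0.1494 = 0.693147 / 0.1494 = 4.6395

Verification: ln(2) / 4.6395 = 0.1494 ✓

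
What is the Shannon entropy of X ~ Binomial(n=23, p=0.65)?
2.2446 nats

We have X ~ Binomial(n=23, p=0.65).

The Shannon entropy measures the uncertainty or information content of the distribution.

For a Binomial distribution with n=23, p=0.65:
H(X) = 2.2446 nats

(In bits, this would be 3.2383 bits.)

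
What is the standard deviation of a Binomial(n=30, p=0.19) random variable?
2.1487

We have X ~ Binomial(n=30, p=0.19).

For a Binomial distribution with n=30, p=0.19:
σ = √Var(X) = 2.1487

The standard deviation is the square root of the variance.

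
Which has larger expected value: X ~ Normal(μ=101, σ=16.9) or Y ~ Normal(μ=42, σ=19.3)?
X has larger mean (101.0000 > 42.0000)

Compute the expected value for each distribution:

X ~ Normal(μ=101, σ=16.9):
E[X] = 101.0000

Y ~ Normal(μ=42, σ=19.3):
E[Y] = 42.0000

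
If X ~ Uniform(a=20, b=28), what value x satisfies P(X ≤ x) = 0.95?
27.6000

We have X ~ Uniform(a=20, b=28).

We want to find x such that P(X ≤ x) = 0.95.

This is the 95th percentile, which means 95% of values fall below this point.

Using the inverse CDF (quantile function):
x = F⁻¹(0.95) = 27.6000

Verification: P(X ≤ 27.6000) = 0.95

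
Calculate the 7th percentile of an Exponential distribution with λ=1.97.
0.0368

We have X ~ Exponential(λ=1.97).

We want to find x such that P(X ≤ x) = 0.07.

This is the 7th percentile, which means 7% of values fall below this point.

Using the inverse CDF (quantile function):
x = F⁻¹(0.07) = 0.0368

Verification: P(X ≤ 0.0368) = 0.07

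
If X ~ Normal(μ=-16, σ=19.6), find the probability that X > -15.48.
0.489417

We have X ~ Normal(μ=-16, σ=19.6).

P(X > -15.48) = 1 - P(X ≤ -15.48)
                = 1 - F(-15.48)
                = 1 - 0.510583
                = 0.489417

So there's approximately a 48.9% chance that X exceeds -15.48.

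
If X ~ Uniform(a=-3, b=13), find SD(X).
4.6188

We have X ~ Uniform(a=-3, b=13).

For a Uniform distribution with a=-3, b=13:
σ = √Var(X) = 4.6188

The standard deviation is the square root of the variance.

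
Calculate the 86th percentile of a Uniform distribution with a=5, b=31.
27.3600

We have X ~ Uniform(a=5, b=31).

We want to find x such that P(X ≤ x) = 0.86.

This is the 86th percentile, which means 86% of values fall below this point.

Using the inverse CDF (quantile function):
x = F⁻¹(0.86) = 27.3600

Verification: P(X ≤ 27.3600) = 0.86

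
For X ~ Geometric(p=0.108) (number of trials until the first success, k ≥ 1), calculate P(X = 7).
0.054402

We have X ~ Geometric(p=0.108) (number of trials until the first success, k ≥ 1).

For a Geometric distribution, the PMF gives us the probability of each outcome.

Using the PMF formula:
P(X = 7) = 0.054402

Rounded to 4 decimal places: 0.0544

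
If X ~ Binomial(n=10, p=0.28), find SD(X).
1.4199

We have X ~ Binomial(n=10, p=0.28).

For a Binomial distribution with n=10, p=0.28:
σ = √Var(X) = 1.4199

The standard deviation is the square root of the variance.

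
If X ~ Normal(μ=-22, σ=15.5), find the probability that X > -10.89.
0.236757

We have X ~ Normal(μ=-22, σ=15.5).

P(X > -10.89) = 1 - P(X ≤ -10.89)
                = 1 - F(-10.89)
                = 1 - 0.763243
                = 0.236757

So there's approximately a 23.7% chance that X exceeds -10.89.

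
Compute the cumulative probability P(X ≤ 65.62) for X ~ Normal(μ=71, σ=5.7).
0.172621

We have X ~ Normal(μ=71, σ=5.7).

The CDF gives us P(X ≤ k).

Using the CDF:
P(X ≤ 65.62) = 0.172621

This means there's approximately a 17.3% chance that X is at most 65.62.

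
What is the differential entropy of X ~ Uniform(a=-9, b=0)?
2.1972 nats

We have X ~ Uniform(a=-9, b=0).

The differential entropy measures the uncertainty or information content of the distribution.

For a Uniform distribution with a=-9, b=0:
h(X) = 2.1972 nats

(In bits, this would be 3.1699 bits.)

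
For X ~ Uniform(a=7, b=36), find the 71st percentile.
27.5900

We have X ~ Uniform(a=7, b=36).

We want to find x such that P(X ≤ x) = 0.71.

This is the 71st percentile, which means 71% of values fall below this point.

Using the inverse CDF (quantile function):
x = F⁻¹(0.71) = 27.5900

Verification: P(X ≤ 27.5900) = 0.71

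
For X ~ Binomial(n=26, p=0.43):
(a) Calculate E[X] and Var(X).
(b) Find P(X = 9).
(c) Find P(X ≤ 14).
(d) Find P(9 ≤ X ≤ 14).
(a) E[X] = 11.1800, Var(X) = 6.3726
(b) P(X = 9) = 0.111141
(c) P(X ≤ 14) = 0.905159
(d) P(9 ≤ X ≤ 14) = 0.761310

We have X ~ Binomial(n=26, p=0.43).

(a) Moments:
E[X] = 11.1800
Var(X) = 6.3726
σ = √Var(X) = 2.5244

(b) Point probability using PMF:
P(X = 9) = 0.111141

(c) Cumulative probability using CDF:
P(X ≤ 14) = F(14) = 0.905159

(d) Range probability:
P(9 ≤ X ≤ 14) = P(X ≤ 14) - P(X ≤ 8)
                   = F(14) - F(8)
                   = 0.905159 - 0.143848
                   = 0.761310

This means approximately 76.1% of outcomes fall in the interval [9, 14].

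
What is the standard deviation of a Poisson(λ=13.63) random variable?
3.6919

We have X ~ Poisson(λ=13.63).

For a Poisson distribution with λ=13.63:
σ = √Var(X) = 3.6919

The standard deviation is the square root of the variance.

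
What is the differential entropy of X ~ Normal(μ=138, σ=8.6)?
3.5707 nats

We have X ~ Normal(μ=138, σ=8.6).

The differential entropy measures the uncertainty or information content of the distribution.

For a Normal distribution with μ=138, σ=8.6:
h(X) = 3.5707 nats

(In bits, this would be 5.1514 bits.)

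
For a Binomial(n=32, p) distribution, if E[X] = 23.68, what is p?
p = 0.74

For a Binomial(n, p) distribution:
E[X] = n × p

Given n = 32 and E[X] = 23.68:
23.68 = 32 × p
p = 23.68 / 32 = 0.74

Verification: Binomial(32, 0.74) has E[X] = 23.68 ✓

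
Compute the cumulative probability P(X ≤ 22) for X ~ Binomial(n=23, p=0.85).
0.976197

We have X ~ Binomial(n=23, p=0.85).

The CDF gives us P(X ≤ k).

Using the CDF:
P(X ≤ 22) = 0.976197

This means there's approximately a 97.6% chance that X is at most 22.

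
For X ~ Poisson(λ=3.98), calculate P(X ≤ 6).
0.891399

We have X ~ Poisson(λ=3.98).

The CDF gives us P(X ≤ k).

Using the CDF:
P(X ≤ 6) = 0.891399

This means there's approximately a 89.1% chance that X is at most 6.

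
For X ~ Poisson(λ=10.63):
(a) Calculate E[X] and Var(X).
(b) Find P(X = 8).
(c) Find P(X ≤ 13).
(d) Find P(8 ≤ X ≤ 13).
(a) E[X] = 10.6300, Var(X) = 10.6300
(b) P(X = 8) = 0.097768
(c) P(X ≤ 13) = 0.814343
(d) P(8 ≤ X ≤ 13) = 0.645612

We have X ~ Poisson(λ=10.63).

(a) Moments:
E[X] = 10.6300
Var(X) = 10.6300
σ = √Var(X) = 3.2604

(b) Point probability using PMF:
P(X = 8) = 0.097768

(c) Cumulative probability using CDF:
P(X ≤ 13) = F(13) = 0.814343

(d) Range probability:
P(8 ≤ X ≤ 13) = P(X ≤ 13) - P(X ≤ 7)
                   = F(13) - F(7)
                   = 0.814343 - 0.168732
                   = 0.645612

This means approximately 64.6% of outcomes fall in the interval [8, 13].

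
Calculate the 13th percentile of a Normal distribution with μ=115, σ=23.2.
88.8677

We have X ~ Normal(μ=115, σ=23.2).

We want to find x such that P(X ≤ x) = 0.13.

This is the 13th percentile, which means 13% of values fall below this point.

Using the inverse CDF (quantile function):
x = F⁻¹(0.13) = 88.8677

Verification: P(X ≤ 88.8677) = 0.13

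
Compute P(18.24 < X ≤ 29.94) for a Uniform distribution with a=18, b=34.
0.731250

We have X ~ Uniform(a=18, b=34).

To find P(18.24 < X ≤ 29.94), we use:
P(18.24 < X ≤ 29.94) = P(X ≤ 29.94) - P(X ≤ 18.24)
                 = F(29.94) - F(18.24)
                 = 0.746250 - 0.015000
                 = 0.731250

So there's approximately a 73.1% chance that X falls in this range.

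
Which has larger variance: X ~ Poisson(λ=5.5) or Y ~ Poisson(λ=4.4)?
X has larger variance (5.5000 > 4.4000)

Compute the variance for each distribution:

X ~ Poisson(λ=5.5):
Var(X) = 5.5000

Y ~ Poisson(λ=4.4):
Var(Y) = 4.4000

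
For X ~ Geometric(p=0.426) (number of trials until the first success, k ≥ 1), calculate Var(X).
3.1630

We have X ~ Geometric(p=0.426) (number of trials until the first success, k ≥ 1).

For a Geometric distribution with p=0.426 (number of trials until the first success, k ≥ 1):
Var(X) = 3.1630

The variance measures the spread of the distribution around the mean.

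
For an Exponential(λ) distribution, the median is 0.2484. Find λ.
λ = 2.7904

For X ~ Exponential(λ), the CDF is F(x) = 1 - e^(-λx).
The median m satisfies F(m) = 0.5:
1 - e^(-λm) = 0.5
e^(-λm) = 0.5
λm = ln(2)
m = ln(2) / λ

Given m = 0.2484:
λ = ln(2) / 0.2484 = 0.693147 / 0.2484 = 2.7904

Verification: ln(2) / 2.7904 = 0.2484 ✓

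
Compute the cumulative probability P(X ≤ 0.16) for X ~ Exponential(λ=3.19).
0.399745

We have X ~ Exponential(λ=3.19).

The CDF gives us P(X ≤ k).

Using the CDF:
P(X ≤ 0.16) = 0.399745

This means there's approximately a 40.0% chance that X is at most 0.16.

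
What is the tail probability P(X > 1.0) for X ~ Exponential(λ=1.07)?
0.343009

We have X ~ Exponential(λ=1.07).

P(X > 1.0) = 1 - P(X ≤ 1.0)
                = 1 - F(1.0)
                = 1 - 0.656991
                = 0.343009

So there's approximately a 34.3% chance that X exceeds 1.0.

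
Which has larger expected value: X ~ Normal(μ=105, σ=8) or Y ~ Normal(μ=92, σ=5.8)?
X has larger mean (105.0000 > 92.0000)

Compute the expected value for each distribution:

X ~ Normal(μ=105, σ=8):
E[X] = 105.0000

Y ~ Normal(μ=92, σ=5.8):
E[Y] = 92.0000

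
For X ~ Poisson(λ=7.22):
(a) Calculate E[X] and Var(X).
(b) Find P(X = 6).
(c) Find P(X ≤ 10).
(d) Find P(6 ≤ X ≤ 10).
(a) E[X] = 7.2200, Var(X) = 7.2200
(b) P(X = 6) = 0.143974
(c) P(X ≤ 10) = 0.885130
(d) P(6 ≤ X ≤ 10) = 0.611633

We have X ~ Poisson(λ=7.22).

(a) Moments:
E[X] = 7.2200
Var(X) = 7.2200
σ = √Var(X) = 2.6870

(b) Point probability using PMF:
P(X = 6) = 0.143974

(c) Cumulative probability using CDF:
P(X ≤ 10) = F(10) = 0.885130

(d) Range probability:
P(6 ≤ X ≤ 10) = P(X ≤ 10) - P(X ≤ 5)
                   = F(10) - F(5)
                   = 0.885130 - 0.273497
                   = 0.611633

This means approximately 61.2% of outcomes fall in the interval [6, 10].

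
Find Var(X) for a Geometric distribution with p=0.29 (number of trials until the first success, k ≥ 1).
8.4423

We have X ~ Geometric(p=0.29) (number of trials until the first success, k ≥ 1).

For a Geometric distribution with p=0.29 (number of trials until the first success, k ≥ 1):
Var(X) = 8.4423

The variance measures the spread of the distribution around the mean.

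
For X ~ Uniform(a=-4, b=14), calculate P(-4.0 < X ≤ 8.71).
0.706111

We have X ~ Uniform(a=-4, b=14).

To find P(-4.0 < X ≤ 8.71), we use:
P(-4.0 < X ≤ 8.71) = P(X ≤ 8.71) - P(X ≤ -4.0)
                 = F(8.71) - F(-4.0)
                 = 0.706111 - 0.000000
                 = 0.706111

So there's approximately a 70.6% chance that X falls in this range.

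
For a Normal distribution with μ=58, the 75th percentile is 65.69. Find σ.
σ = 11.4012

For X ~ Normal(μ, σ), the p-th percentile satisfies x = μ + z_p × σ,
where z_p = Φ⁻¹(p) is the standard normal quantile.

Step 1: z_{0.75} = Φ⁻¹(0.75) = 0.6745

Step 2: Solve for σ:
65.69 = 58 + 0.6745 × σ
σ = (65.69 - 58) / 0.6745
σ = 7.69 / 0.6745
σ = 11.4012

Verification: μ + z × σ = 58 + 0.6745 × 11.4012 = 65.69 ✓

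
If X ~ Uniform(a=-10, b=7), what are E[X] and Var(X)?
E[X] = -1.5000, Var(X) = 24.0833

We have X ~ Uniform(a=-10, b=7).

For a Uniform distribution with a=-10, b=7:

Expected value:
E[X] = -1.5000

Variance:
Var(X) = 24.0833

Standard deviation:
σ = √Var(X) = 4.9075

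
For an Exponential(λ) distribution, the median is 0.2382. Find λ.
λ = 2.9099

For X ~ Exponential(λ), the CDF is F(x) = 1 - e^(-λx).
The median m satisfies F(m) = 0.5:
1 - e^(-λm) = 0.5
e^(-λm) = 0.5
λm = ln(2)
m = ln(2) / λ

Given m = 0.2382:
λ = ln(2) / 0.2382 = 0.693147 / 0.2382 = 2.9099

Verification: ln(2) / 2.9099 = 0.2382 ✓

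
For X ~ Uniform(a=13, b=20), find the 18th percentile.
14.2600

We have X ~ Uniform(a=13, b=20).

We want to find x such that P(X ≤ x) = 0.18.

This is the 18th percentile, which means 18% of values fall below this point.

Using the inverse CDF (quantile function):
x = F⁻¹(0.18) = 14.2600

Verification: P(X ≤ 14.2600) = 0.18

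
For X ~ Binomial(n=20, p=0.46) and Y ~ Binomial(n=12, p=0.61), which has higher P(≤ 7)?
Y has higher probability (P(Y ≤ 7) = 0.5332 > P(X ≤ 7) = 0.2241)

Compute P(≤ 7) for each distribution:

X ~ Binomial(n=20, p=0.46):
P(X ≤ 7) = 0.2241

Y ~ Binomial(n=12, p=0.61):
P(Y ≤ 7) = 0.5332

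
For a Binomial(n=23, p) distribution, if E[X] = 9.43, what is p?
p = 0.41

For a Binomial(n, p) distribution:
E[X] = n × p

Given n = 23 and E[X] = 9.43:
9.43 = 23 × p
p = 9.43 / 23 = 0.41

Verification: Binomial(23, 0.41) has E[X] = 9.43 ✓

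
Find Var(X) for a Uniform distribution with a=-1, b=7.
5.3333

We have X ~ Uniform(a=-1, b=7).

For a Uniform distribution with a=-1, b=7:
Var(X) = 5.3333

The variance measures the spread of the distribution around the mean.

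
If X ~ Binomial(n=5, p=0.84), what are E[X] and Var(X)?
E[X] = 4.2000, Var(X) = 0.6720

We have X ~ Binomial(n=5, p=0.84).

For a Binomial distribution with n=5, p=0.84:

Expected value:
E[X] = 4.2000

Variance:
Var(X) = 0.6720

Standard deviation:
σ = √Var(X) = 0.8198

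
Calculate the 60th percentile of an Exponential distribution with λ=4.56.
0.2009

We have X ~ Exponential(λ=4.56).

We want to find x such that P(X ≤ x) = 0.6.

This is the 60th percentile, which means 60% of values fall below this point.

Using the inverse CDF (quantile function):
x = F⁻¹(0.6) = 0.2009

Verification: P(X ≤ 0.2009) = 0.6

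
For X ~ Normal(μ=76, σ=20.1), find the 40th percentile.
70.9077

We have X ~ Normal(μ=76, σ=20.1).

We want to find x such that P(X ≤ x) = 0.4.

This is the 40th percentile, which means 40% of values fall below this point.

Using the inverse CDF (quantile function):
x = F⁻¹(0.4) = 70.9077

Verification: P(X ≤ 70.9077) = 0.4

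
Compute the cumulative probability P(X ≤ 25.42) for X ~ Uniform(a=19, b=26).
0.917143

We have X ~ Uniform(a=19, b=26).

The CDF gives us P(X ≤ k).

Using the CDF:
P(X ≤ 25.42) = 0.917143

This means there's approximately a 91.7% chance that X is at most 25.42.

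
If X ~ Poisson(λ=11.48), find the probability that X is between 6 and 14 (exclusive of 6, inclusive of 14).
0.755977

We have X ~ Poisson(λ=11.48).

To find P(6 < X ≤ 14), we use:
P(6 < X ≤ 14) = P(X ≤ 14) - P(X ≤ 6)
                 = F(14) - F(6)
                 = 0.816901 - 0.060924
                 = 0.755977

So there's approximately a 75.6% chance that X falls in this range.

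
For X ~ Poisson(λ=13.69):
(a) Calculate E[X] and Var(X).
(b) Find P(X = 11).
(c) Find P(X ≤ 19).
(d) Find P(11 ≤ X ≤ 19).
(a) E[X] = 13.6900, Var(X) = 13.6900
(b) P(X = 11) = 0.089906
(c) P(X ≤ 19) = 0.935465
(d) P(11 ≤ X ≤ 19) = 0.738317

We have X ~ Poisson(λ=13.69).

(a) Moments:
E[X] = 13.6900
Var(X) = 13.6900
σ = √Var(X) = 3.7000

(b) Point probability using PMF:
P(X = 11) = 0.089906

(c) Cumulative probability using CDF:
P(X ≤ 19) = F(19) = 0.935465

(d) Range probability:
P(11 ≤ X ≤ 19) = P(X ≤ 19) - P(X ≤ 10)
                   = F(19) - F(10)
                   = 0.935465 - 0.197148
                   = 0.738317

This means approximately 73.8% of outcomes fall in the interval [11, 19].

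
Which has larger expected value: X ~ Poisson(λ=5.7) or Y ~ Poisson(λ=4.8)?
X has larger mean (5.7000 > 4.8000)

Compute the expected value for each distribution:

X ~ Poisson(λ=5.7):
E[X] = 5.7000

Y ~ Poisson(λ=4.8):
E[Y] = 4.8000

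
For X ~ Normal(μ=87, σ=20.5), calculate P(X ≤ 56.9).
0.071012

We have X ~ Normal(μ=87, σ=20.5).

The CDF gives us P(X ≤ k).

Using the CDF:
P(X ≤ 56.9) = 0.071012

This means there's approximately a 7.1% chance that X is at most 56.9.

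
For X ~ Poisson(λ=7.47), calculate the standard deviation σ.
2.7331

We have X ~ Poisson(λ=7.47).

For a Poisson distribution with λ=7.47:
σ = √Var(X) = 2.7331

The standard deviation is the square root of the variance.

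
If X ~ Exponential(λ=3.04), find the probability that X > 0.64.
0.142901

We have X ~ Exponential(λ=3.04).

P(X > 0.64) = 1 - P(X ≤ 0.64)
                = 1 - F(0.64)
                = 1 - 0.857099
                = 0.142901

So there's approximately a 14.3% chance that X exceeds 0.64.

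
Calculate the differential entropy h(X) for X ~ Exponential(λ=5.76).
-0.7509 nats

We have X ~ Exponential(λ=5.76).

The differential entropy measures the uncertainty or information content of the distribution.

For an Exponential distribution with λ=5.76:
h(X) = -0.7509 nats

(In bits, this would be -1.0834 bits.)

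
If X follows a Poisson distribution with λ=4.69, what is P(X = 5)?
0.173717

We have X ~ Poisson(λ=4.69).

For a Poisson distribution, the PMF gives us the probability of each outcome.

Using the PMF formula:
P(X = 5) = 0.173717

Rounded to 4 decimal places: 0.1737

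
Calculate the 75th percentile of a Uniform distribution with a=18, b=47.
39.7500

We have X ~ Uniform(a=18, b=47).

We want to find x such that P(X ≤ x) = 0.75.

This is the 75th percentile, which means 75% of values fall below this point.

Using the inverse CDF (quantile function):
x = F⁻¹(0.75) = 39.7500

Verification: P(X ≤ 39.7500) = 0.75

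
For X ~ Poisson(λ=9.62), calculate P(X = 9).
0.129092

We have X ~ Poisson(λ=9.62).

For a Poisson distribution, the PMF gives us the probability of each outcome.

Using the PMF formula:
P(X = 9) = 0.129092

Rounded to 4 decimal places: 0.1291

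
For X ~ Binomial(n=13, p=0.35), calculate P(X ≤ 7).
0.953799

We have X ~ Binomial(n=13, p=0.35).

The CDF gives us P(X ≤ k).

Using the CDF:
P(X ≤ 7) = 0.953799

This means there's approximately a 95.4% chance that X is at most 7.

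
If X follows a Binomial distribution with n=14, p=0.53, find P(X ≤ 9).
0.867820

We have X ~ Binomial(n=14, p=0.53).

The CDF gives us P(X ≤ k).

Using the CDF:
P(X ≤ 9) = 0.867820

This means there's approximately a 86.8% chance that X is at most 9.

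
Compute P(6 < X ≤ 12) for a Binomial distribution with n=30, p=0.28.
0.724375

We have X ~ Binomial(n=30, p=0.28).

To find P(6 < X ≤ 12), we use:
P(6 < X ≤ 12) = P(X ≤ 12) - P(X ≤ 6)
                 = F(12) - F(6)
                 = 0.948217 - 0.223841
                 = 0.724375

So there's approximately a 72.4% chance that X falls in this range.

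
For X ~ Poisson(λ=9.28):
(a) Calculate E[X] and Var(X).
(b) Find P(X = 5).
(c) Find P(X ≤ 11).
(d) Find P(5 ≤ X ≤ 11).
(a) E[X] = 9.2800, Var(X) = 9.2800
(b) P(X = 5) = 0.053494
(c) P(X ≤ 11) = 0.775029
(d) P(5 ≤ X ≤ 11) = 0.728809

We have X ~ Poisson(λ=9.28).

(a) Moments:
E[X] = 9.2800
Var(X) = 9.2800
σ = √Var(X) = 3.0463

(b) Point probability using PMF:
P(X = 5) = 0.053494

(c) Cumulative probability using CDF:
P(X ≤ 11) = F(11) = 0.775029

(d) Range probability:
P(5 ≤ X ≤ 11) = P(X ≤ 11) - P(X ≤ 4)
                   = F(11) - F(4)
                   = 0.775029 - 0.046221
                   = 0.728809

This means approximately 72.9% of outcomes fall in the interval [5, 11].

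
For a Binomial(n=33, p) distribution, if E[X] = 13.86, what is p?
p = 0.42

For a Binomial(n, p) distribution:
E[X] = n × p

Given n = 33 and E[X] = 13.86:
13.86 = 33 × p
p = 13.86 / 33 = 0.42

Verification: Binomial(33, 0.42) has E[X] = 13.86 ✓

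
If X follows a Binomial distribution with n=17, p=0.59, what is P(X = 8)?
0.116857

We have X ~ Binomial(n=17, p=0.59).

For a Binomial distribution, the PMF gives us the probability of each outcome.

Using the PMF formula:
P(X = 8) = 0.116857

Rounded to 4 decimal places: 0.1169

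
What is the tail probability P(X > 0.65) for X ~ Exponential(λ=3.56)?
0.098865

We have X ~ Exponential(λ=3.56).

P(X > 0.65) = 1 - P(X ≤ 0.65)
                = 1 - F(0.65)
                = 1 - 0.901135
                = 0.098865

So there's approximately a 9.9% chance that X exceeds 0.65.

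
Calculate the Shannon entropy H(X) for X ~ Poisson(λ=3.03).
1.9369 nats

We have X ~ Poisson(λ=3.03).

The Shannon entropy measures the uncertainty or information content of the distribution.

For a Poisson distribution with λ=3.03:
H(X) = 1.9369 nats

(In bits, this would be 2.7944 bits.)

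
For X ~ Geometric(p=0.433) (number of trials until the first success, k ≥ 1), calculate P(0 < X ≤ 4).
0.896645

We have X ~ Geometric(p=0.433) (number of trials until the first success, k ≥ 1).

To find P(0 < X ≤ 4), we use:
P(0 < X ≤ 4) = P(X ≤ 4) - P(X ≤ 0)
                 = F(4) - F(0)
                 = 0.896645 - 0.000000
                 = 0.896645

So there's approximately a 89.7% chance that X falls in this range.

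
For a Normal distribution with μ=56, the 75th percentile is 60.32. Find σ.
σ = 6.4048

For X ~ Normal(μ, σ), the p-th percentile satisfies x = μ + z_p × σ,
where z_p = Φ⁻¹(p) is the standard normal quantile.

Step 1: z_{0.75} = Φ⁻¹(0.75) = 0.6745

Step 2: Solve for σ:
60.32 = 56 + 0.6745 × σ
σ = (60.32 - 56) / 0.6745
σ = 4.32 / 0.6745
σ = 6.4048

Verification: μ + z × σ = 56 + 0.6745 × 6.4048 = 60.32 ✓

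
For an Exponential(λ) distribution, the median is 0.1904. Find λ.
λ = 3.6405

For X ~ Exponential(λ), the CDF is F(x) = 1 - e^(-λx).
The median m satisfies F(m) = 0.5:
1 - e^(-λm) = 0.5
e^(-λm) = 0.5
λm = ln(2)
m = ln(2) / λ

Given m = 0.1904:
λ = ln(2) / 0.1904 = 0.693147 / 0.1904 = 3.6405

Verification: ln(2) / 3.6405 = 0.1904 ✓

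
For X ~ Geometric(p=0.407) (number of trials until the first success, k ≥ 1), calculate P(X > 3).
0.208528

We have X ~ Geometric(p=0.407) (number of trials until the first success, k ≥ 1).

P(X > 3) = 1 - P(X ≤ 3)
                = 1 - F(3)
                = 1 - 0.791472
                = 0.208528

So there's approximately a 20.9% chance that X exceeds 3.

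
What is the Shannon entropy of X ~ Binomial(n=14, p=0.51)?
2.0446 nats

We have X ~ Binomial(n=14, p=0.51).

The Shannon entropy measures the uncertainty or information content of the distribution.

For a Binomial distribution with n=14, p=0.51:
H(X) = 2.0446 nats

(In bits, this would be 2.9497 bits.)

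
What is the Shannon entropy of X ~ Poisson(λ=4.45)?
2.1432 nats

We have X ~ Poisson(λ=4.45).

The Shannon entropy measures the uncertainty or information content of the distribution.

For a Poisson distribution with λ=4.45:
H(X) = 2.1432 nats

(In bits, this would be 3.0919 bits.)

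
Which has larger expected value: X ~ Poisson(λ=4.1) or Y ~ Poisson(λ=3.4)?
X has larger mean (4.1000 > 3.4000)

Compute the expected value for each distribution:

X ~ Poisson(λ=4.1):
E[X] = 4.1000

Y ~ Poisson(λ=3.4):
E[Y] = 3.4000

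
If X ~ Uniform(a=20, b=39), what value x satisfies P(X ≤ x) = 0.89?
36.9100

We have X ~ Uniform(a=20, b=39).

We want to find x such that P(X ≤ x) = 0.89.

This is the 89th percentile, which means 89% of values fall below this point.

Using the inverse CDF (quantile function):
x = F⁻¹(0.89) = 36.9100

Verification: P(X ≤ 36.9100) = 0.89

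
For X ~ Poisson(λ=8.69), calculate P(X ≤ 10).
0.742050

We have X ~ Poisson(λ=8.69).

The CDF gives us P(X ≤ k).

Using the CDF:
P(X ≤ 10) = 0.742050

This means there's approximately a 74.2% chance that X is at most 10.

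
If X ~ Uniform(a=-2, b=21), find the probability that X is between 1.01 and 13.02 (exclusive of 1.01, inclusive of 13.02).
0.522174

We have X ~ Uniform(a=-2, b=21).

To find P(1.01 < X ≤ 13.02), we use:
P(1.01 < X ≤ 13.02) = P(X ≤ 13.02) - P(X ≤ 1.01)
                 = F(13.02) - F(1.01)
                 = 0.653043 - 0.130870
                 = 0.522174

So there's approximately a 52.2% chance that X falls in this range.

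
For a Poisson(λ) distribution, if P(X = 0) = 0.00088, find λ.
λ = 7.0356

For a Poisson(λ) distribution, the PMF at 0 is:
P(X = 0) = λ^0 e^(-λ) / 0! = e^(-λ)

Given P(X = 0) = 0.00088:
e^(-λ) = 0.00088
-λ = ln(0.00088)
λ = -ln(0.00088) = 7.0356

Verification: e^(-7.0356) = 0.00088 ✓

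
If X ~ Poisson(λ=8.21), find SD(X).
2.8653

We have X ~ Poisson(λ=8.21).

For a Poisson distribution with λ=8.21:
σ = √Var(X) = 2.8653

The standard deviation is the square root of the variance.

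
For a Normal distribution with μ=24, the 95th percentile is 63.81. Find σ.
σ = 24.2028

For X ~ Normal(μ, σ), the p-th percentile satisfies x = μ + z_p × σ,
where z_p = Φ⁻¹(p) is the standard normal quantile.

Step 1: z_{0.95} = Φ⁻¹(0.95) = 1.6449

Step 2: Solve for σ:
63.81 = 24 + 1.6449 × σ
σ = (63.81 - 24) / 1.6449
σ = 39.81 / 1.6449
σ = 24.2028

Verification: μ + z × σ = 24 + 1.6449 × 24.2028 = 63.81 ✓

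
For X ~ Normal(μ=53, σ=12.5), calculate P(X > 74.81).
0.040510

We have X ~ Normal(μ=53, σ=12.5).

P(X > 74.81) = 1 - P(X ≤ 74.81)
                = 1 - F(74.81)
                = 1 - 0.959490
                = 0.040510

So there's approximately a 4.1% chance that X exceeds 74.81.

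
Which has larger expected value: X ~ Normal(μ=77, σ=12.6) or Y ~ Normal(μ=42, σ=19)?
X has larger mean (77.0000 > 42.0000)

Compute the expected value for each distribution:

X ~ Normal(μ=77, σ=12.6):
E[X] = 77.0000

Y ~ Normal(μ=42, σ=19):
E[Y] = 42.0000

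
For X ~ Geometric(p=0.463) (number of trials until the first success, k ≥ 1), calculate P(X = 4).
0.071697

We have X ~ Geometric(p=0.463) (number of trials until the first success, k ≥ 1).

For a Geometric distribution, the PMF gives us the probability of each outcome.

Using the PMF formula:
P(X = 4) = 0.071697

Rounded to 4 decimal places: 0.0717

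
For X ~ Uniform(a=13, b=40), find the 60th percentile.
29.2000

We have X ~ Uniform(a=13, b=40).

We want to find x such that P(X ≤ x) = 0.6.

This is the 60th percentile, which means 60% of values fall below this point.

Using the inverse CDF (quantile function):
x = F⁻¹(0.6) = 29.2000

Verification: P(X ≤ 29.2000) = 0.6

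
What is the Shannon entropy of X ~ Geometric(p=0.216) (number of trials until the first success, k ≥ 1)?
2.4157 nats

We have X ~ Geometric(p=0.216) (number of trials until the first success, k ≥ 1).

The Shannon entropy measures the uncertainty or information content of the distribution.

For a Geometric distribution with p=0.216 (number of trials until the first success, k ≥ 1):
H(X) = 2.4157 nats

(In bits, this would be 3.4852 bits.)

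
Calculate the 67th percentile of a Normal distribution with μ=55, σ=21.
64.2382

We have X ~ Normal(μ=55, σ=21).

We want to find x such that P(X ≤ x) = 0.67.

This is the 67th percentile, which means 67% of values fall below this point.

Using the inverse CDF (quantile function):
x = F⁻¹(0.67) = 64.2382

Verification: P(X ≤ 64.2382) = 0.67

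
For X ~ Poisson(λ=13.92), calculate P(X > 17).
0.167146

We have X ~ Poisson(λ=13.92).

P(X > 17) = 1 - P(X ≤ 17)
                = 1 - F(17)
                = 1 - 0.832854
                = 0.167146

So there's approximately a 16.7% chance that X exceeds 17.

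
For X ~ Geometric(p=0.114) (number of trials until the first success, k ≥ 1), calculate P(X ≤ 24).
0.945247

We have X ~ Geometric(p=0.114) (number of trials until the first success, k ≥ 1).

The CDF gives us P(X ≤ k).

Using the CDF:
P(X ≤ 24) = 0.945247

This means there's approximately a 94.5% chance that X is at most 24.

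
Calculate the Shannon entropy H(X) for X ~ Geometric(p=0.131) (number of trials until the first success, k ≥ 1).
2.9640 nats

We have X ~ Geometric(p=0.131) (number of trials until the first success, k ≥ 1).

The Shannon entropy measures the uncertainty or information content of the distribution.

For a Geometric distribution with p=0.131 (number of trials until the first success, k ≥ 1):
H(X) = 2.9640 nats

(In bits, this would be 4.2761 bits.)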